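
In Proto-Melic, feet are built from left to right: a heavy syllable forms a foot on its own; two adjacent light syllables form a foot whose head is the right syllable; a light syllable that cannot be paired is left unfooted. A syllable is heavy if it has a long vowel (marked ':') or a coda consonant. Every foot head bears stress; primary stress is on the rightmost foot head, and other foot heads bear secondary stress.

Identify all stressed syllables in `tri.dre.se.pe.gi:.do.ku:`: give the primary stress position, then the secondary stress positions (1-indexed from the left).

Weights: 1 tri L, 2 dre L, 3 se L, 4 pe L, 5 gi: H, 6 do L, 7 ku: H.
Parse left to right (heavy = foot alone; LL = one foot; stranded L unfooted): (tri.ˈdre) (se.ˈpe) (ˈgi:) do (ˈku:).
Foot heads: 2, 4, 5, 7.
Primary stress on the rightmost head = syllable 7.
Secondary stress on 2, 4, 5: tri.ˌdre.se.ˌpe.ˌgi:.do.ˈku:.

primary 7, secondary 2, 4, 5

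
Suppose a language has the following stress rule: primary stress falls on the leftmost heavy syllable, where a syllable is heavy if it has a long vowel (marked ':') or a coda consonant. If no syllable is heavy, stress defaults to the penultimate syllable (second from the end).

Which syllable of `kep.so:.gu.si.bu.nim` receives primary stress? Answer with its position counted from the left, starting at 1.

1

Weights: 1 kep H, 2 so: H, 3 gu L, 4 si L, 5 bu L, 6 nim H.
Heavy syllables in the domain: 1, 2, 6. The leftmost is syllable 1 (kep).
Primary stress: syllable 1 → ˈkep.so:.gu.si.bu.nim.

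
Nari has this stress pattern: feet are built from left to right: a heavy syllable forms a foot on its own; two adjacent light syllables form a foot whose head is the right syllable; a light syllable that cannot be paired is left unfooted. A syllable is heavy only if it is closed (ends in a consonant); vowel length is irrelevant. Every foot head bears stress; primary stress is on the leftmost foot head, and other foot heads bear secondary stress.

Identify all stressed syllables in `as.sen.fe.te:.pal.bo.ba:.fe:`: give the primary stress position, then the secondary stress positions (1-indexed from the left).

primary 1, secondary 2, 4, 5, 7

Weights: 1 as H, 2 sen H, 3 fe L, 4 te: L, 5 pal H, 6 bo L, 7 ba: L, 8 fe: L.
Parse left to right (heavy = foot alone; LL = one foot; stranded L unfooted): (ˈas) (ˈsen) (fe.ˈte:) (ˈpal) (bo.ˈba:) fe:.
Foot heads: 1, 2, 4, 5, 7.
Primary stress on the leftmost head = syllable 1.
Secondary stress on 2, 4, 5, 7: ˈas.ˌsen.fe.ˌte:.ˌpal.bo.ˌba:.fe:.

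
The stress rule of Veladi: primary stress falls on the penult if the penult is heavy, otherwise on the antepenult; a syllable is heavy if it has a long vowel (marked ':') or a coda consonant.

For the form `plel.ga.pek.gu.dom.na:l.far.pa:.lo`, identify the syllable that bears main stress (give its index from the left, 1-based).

Weights: 7 far H, 8 pa: H, 9 lo L.
The penult (syllable 8, pa:) is heavy, so it takes stress.
Primary stress: syllable 8 → plel.ga.pek.gu.dom.na:l.far.ˈpa:.lo.

8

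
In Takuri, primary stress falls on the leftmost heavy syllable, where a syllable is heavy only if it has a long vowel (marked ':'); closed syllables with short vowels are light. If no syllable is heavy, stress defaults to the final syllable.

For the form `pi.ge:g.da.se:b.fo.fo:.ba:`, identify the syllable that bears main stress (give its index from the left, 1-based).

Weights: 1 pi L, 2 ge:g H, 3 da L, 4 se:b H, 5 fo L, 6 fo: H, 7 ba: H.
Heavy syllables in the domain: 2, 4, 6, 7. The leftmost is syllable 2 (ge:g).
Primary stress: syllable 2 → pi.ˈge:g.da.se:b.fo.fo:.ba:.

2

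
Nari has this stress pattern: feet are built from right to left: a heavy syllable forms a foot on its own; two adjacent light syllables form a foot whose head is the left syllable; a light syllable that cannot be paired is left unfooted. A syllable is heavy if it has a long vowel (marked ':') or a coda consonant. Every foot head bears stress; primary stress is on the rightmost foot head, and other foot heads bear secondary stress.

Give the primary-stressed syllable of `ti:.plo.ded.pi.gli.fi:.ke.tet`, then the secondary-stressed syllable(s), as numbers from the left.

primary 8, secondary 1, 3, 4, 6

Weights: 1 ti: H, 2 plo L, 3 ded H, 4 pi L, 5 gli L, 6 fi: H, 7 ke L, 8 tet H.
Parse right to left (heavy = foot alone; LL = one foot; stranded L unfooted): (ˈti:) plo (ˈded) (ˈpi.gli) (ˈfi:) ke (ˈtet).
Foot heads: 1, 3, 4, 6, 8.
Primary stress on the rightmost head = syllable 8.
Secondary stress on 1, 3, 4, 6: ˌti:.plo.ˌded.ˌpi.gli.ˌfi:.ke.ˈtet.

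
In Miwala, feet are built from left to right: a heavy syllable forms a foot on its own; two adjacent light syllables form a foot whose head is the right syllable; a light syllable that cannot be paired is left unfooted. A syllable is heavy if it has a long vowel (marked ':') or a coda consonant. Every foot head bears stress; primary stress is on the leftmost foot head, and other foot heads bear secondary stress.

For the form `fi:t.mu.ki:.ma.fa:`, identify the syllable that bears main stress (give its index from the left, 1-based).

1

Weights: 1 fi:t H, 2 mu L, 3 ki: H, 4 ma L, 5 fa: H.
Parse left to right (heavy = foot alone; LL = one foot; stranded L unfooted): (ˈfi:t) mu (ˈki:) ma (ˈfa:).
Foot heads: 1, 3, 5.
Primary stress on the leftmost head = syllable 1.
Primary stress: syllable 1 → ˈfi:t.mu.ki:.ma.fa:.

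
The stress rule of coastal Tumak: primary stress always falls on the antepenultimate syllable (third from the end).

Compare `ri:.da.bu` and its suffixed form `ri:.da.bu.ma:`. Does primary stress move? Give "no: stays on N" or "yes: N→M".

Base `ri:.da.bu` (3 syllables):
  The word has 3 syllables; the antepenultimate syllable (third from the end) is syllable 1 (ri:).
  → primary stress on syllable 1.
Suffixed `ri:.da.bu.ma:` (4 syllables):
  The word has 4 syllables; the antepenultimate syllable (third from the end) is syllable 2 (da).
  → primary stress on syllable 2.

yes: 1→2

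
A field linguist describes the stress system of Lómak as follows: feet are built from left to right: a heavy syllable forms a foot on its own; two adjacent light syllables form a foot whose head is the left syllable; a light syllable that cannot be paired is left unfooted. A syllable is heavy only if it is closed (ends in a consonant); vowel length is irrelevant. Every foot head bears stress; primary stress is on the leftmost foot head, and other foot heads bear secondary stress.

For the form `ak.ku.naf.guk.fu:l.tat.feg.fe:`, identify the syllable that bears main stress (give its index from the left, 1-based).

Weights: 1 ak H, 2 ku L, 3 naf H, 4 guk H, 5 fu:l H, 6 tat H, 7 feg H, 8 fe: L.
Parse left to right (heavy = foot alone; LL = one foot; stranded L unfooted): (ˈak) ku (ˈnaf) (ˈguk) (ˈfu:l) (ˈtat) (ˈfeg) fe:.
Foot heads: 1, 3, 4, 5, 6, 7.
Primary stress on the leftmost head = syllable 1.
Primary stress: syllable 1 → ˈak.ku.naf.guk.fu:l.tat.feg.fe:.

1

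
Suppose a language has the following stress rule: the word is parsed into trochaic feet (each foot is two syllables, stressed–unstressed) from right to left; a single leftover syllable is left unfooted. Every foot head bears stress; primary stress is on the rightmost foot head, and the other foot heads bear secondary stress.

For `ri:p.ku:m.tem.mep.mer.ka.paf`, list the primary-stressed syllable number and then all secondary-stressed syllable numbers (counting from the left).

primary 6, secondary 2, 4

Parse right to left into trochaic (ˈσσ) feet: ri:p (ˈku:m.tem) (ˈmep.mer) (ˈka.paf). Syllable 1 is left unfooted.
Foot heads (stressed positions): 2, 4, 6.
End Rule Rightmost: primary stress on the rightmost head = syllable 6.
Secondary stress on 2, 4: ri:p.ˌku:m.tem.ˌmep.mer.ˈka.paf.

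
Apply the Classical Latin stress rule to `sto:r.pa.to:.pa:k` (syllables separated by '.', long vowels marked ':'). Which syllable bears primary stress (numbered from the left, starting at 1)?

Classical Latin: stress the penult if heavy (long vowel or closed), else the antepenult.
Weights: 2 pa L, 3 to: H, 4 pa:k H.
The penult (syllable 3, to:) is heavy, so it takes stress.
Stress on syllable 3: sto:r.pa.ˈto:.pa:k.

3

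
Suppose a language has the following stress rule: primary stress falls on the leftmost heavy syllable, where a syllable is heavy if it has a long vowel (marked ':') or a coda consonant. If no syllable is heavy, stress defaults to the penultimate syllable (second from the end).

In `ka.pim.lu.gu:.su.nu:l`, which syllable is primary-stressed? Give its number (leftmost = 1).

Weights: 1 ka L, 2 pim H, 3 lu L, 4 gu: H, 5 su L, 6 nu:l H.
Heavy syllables in the domain: 2, 4, 6. The leftmost is syllable 2 (pim).
Primary stress: syllable 2 → ka.ˈpim.lu.gu:.su.nu:l.

2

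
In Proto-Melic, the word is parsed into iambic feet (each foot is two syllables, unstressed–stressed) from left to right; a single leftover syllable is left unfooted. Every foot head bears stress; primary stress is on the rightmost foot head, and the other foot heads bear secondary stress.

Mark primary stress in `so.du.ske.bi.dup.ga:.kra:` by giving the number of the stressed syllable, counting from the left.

6

Parse left to right into iambic (σˈσ) feet: (so.ˈdu) (ske.ˈbi) (dup.ˈga:) kra:. Syllable 7 is left unfooted.
Foot heads (stressed positions): 2, 4, 6.
End Rule Rightmost: primary stress on the rightmost head = syllable 6.
Primary stress: syllable 6 → so.du.ske.bi.dup.ˈga:.kra:.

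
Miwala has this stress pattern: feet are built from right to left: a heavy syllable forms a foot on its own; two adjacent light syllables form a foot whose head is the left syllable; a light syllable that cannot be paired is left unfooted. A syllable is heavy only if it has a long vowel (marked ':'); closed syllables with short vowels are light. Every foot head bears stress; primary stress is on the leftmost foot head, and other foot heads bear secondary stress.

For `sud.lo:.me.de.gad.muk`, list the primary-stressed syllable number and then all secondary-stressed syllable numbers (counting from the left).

primary 2, secondary 3, 5

Weights: 1 sud L, 2 lo: H, 3 me L, 4 de L, 5 gad L, 6 muk L.
Parse right to left (heavy = foot alone; LL = one foot; stranded L unfooted): sud (ˈlo:) (ˈme.de) (ˈgad.muk).
Foot heads: 2, 3, 5.
Primary stress on the leftmost head = syllable 2.
Secondary stress on 3, 5: sud.ˈlo:.ˌme.de.ˌgad.muk.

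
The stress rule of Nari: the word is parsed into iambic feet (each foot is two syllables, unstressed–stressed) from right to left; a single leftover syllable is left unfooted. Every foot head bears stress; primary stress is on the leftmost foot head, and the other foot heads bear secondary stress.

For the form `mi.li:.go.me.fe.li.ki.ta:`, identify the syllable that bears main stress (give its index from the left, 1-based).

2

Parse right to left into iambic (σˈσ) feet: (mi.ˈli:) (go.ˈme) (fe.ˈli) (ki.ˈta:).
Foot heads (stressed positions): 2, 4, 6, 8.
End Rule Leftmost: primary stress on the leftmost head = syllable 2.
Primary stress: syllable 2 → mi.ˈli:.go.me.fe.li.ki.ta:.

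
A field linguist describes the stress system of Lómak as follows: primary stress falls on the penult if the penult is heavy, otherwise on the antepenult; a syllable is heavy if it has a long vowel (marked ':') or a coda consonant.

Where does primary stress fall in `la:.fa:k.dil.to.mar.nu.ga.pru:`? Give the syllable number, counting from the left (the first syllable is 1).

Weights: 6 nu L, 7 ga L, 8 pru: H.
The penult (syllable 7, ga) is light, so stress falls on the antepenult (syllable 6, nu).
Primary stress: syllable 6 → la:.fa:k.dil.to.mar.ˈnu.ga.pru:.

6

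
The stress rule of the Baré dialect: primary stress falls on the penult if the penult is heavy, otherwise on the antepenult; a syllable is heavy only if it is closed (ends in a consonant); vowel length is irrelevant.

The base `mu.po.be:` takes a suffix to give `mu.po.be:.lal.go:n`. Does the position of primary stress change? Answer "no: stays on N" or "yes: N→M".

Base `mu.po.be:` (3 syllables):
  Weights: 1 mu L, 2 po L, 3 be: L.
  The penult (syllable 2, po) is light, so stress falls on the antepenult (syllable 1, mu).
  → primary stress on syllable 1.
Suffixed `mu.po.be:.lal.go:n` (5 syllables):
  Weights: 3 be: L, 4 lal H, 5 go:n H.
  The penult (syllable 4, lal) is heavy, so it takes stress.
  → primary stress on syllable 4.

yes: 1→4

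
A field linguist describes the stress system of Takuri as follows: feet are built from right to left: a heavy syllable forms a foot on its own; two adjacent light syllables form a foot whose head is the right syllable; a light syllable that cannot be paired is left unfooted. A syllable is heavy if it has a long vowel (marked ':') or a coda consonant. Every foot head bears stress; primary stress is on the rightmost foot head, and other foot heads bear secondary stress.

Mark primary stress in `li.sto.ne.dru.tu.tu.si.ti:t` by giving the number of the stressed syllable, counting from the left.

Weights: 1 li L, 2 sto L, 3 ne L, 4 dru L, 5 tu L, 6 tu L, 7 si L, 8 ti:t H.
Parse right to left (heavy = foot alone; LL = one foot; stranded L unfooted): li (sto.ˈne) (dru.ˈtu) (tu.ˈsi) (ˈti:t).
Foot heads: 3, 5, 7, 8.
Primary stress on the rightmost head = syllable 8.
Primary stress: syllable 8 → li.sto.ne.dru.tu.tu.si.ˈti:t.

8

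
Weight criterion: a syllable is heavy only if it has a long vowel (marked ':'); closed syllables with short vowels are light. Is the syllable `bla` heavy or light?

light

`bla`: short vowel, open (no coda). Short vowel → light.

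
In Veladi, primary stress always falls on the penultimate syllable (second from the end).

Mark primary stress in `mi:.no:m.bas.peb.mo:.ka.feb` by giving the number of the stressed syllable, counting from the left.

The word has 7 syllables; the penultimate syllable (second from the end) is syllable 6 (ka).
Primary stress: syllable 6 → mi:.no:m.bas.peb.mo:.ˈka.feb.

6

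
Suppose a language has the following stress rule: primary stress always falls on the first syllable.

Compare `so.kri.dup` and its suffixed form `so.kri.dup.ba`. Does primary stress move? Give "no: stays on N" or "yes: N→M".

Base `so.kri.dup` (3 syllables):
  The word has 3 syllables; the first syllable is syllable 1 (so).
  → primary stress on syllable 1.
Suffixed `so.kri.dup.ba` (4 syllables):
  The word has 4 syllables; the first syllable is syllable 1 (so).
  → primary stress on syllable 1.

no: stays on 1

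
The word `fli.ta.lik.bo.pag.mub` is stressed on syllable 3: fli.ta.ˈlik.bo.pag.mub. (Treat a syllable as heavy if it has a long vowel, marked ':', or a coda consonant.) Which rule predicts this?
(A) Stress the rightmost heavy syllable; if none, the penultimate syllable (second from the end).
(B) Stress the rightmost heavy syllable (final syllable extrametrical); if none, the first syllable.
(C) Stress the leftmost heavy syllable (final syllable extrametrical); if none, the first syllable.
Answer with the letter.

Rule A → syllable 6 (observed: 3).
Rule B → syllable 5 (observed: 3).
Rule C → syllable 3 ✓.

C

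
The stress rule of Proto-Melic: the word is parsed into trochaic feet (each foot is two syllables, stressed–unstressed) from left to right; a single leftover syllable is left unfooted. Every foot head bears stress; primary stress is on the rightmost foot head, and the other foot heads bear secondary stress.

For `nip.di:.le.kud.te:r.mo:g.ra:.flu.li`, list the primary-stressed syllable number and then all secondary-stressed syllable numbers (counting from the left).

primary 7, secondary 1, 3, 5

Parse left to right into trochaic (ˈσσ) feet: (ˈnip.di:) (ˈle.kud) (ˈte:r.mo:g) (ˈra:.flu) li. Syllable 9 is left unfooted.
Foot heads (stressed positions): 1, 3, 5, 7.
End Rule Rightmost: primary stress on the rightmost head = syllable 7.
Secondary stress on 1, 3, 5: ˌnip.di:.ˌle.kud.ˌte:r.mo:g.ˈra:.flu.li.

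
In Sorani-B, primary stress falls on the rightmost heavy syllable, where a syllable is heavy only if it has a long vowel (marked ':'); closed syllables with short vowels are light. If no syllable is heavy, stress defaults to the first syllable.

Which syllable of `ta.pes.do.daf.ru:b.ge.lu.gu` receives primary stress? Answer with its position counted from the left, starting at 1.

5

Weights: 1 ta L, 2 pes L, 3 do L, 4 daf L, 5 ru:b H, 6 ge L, 7 lu L, 8 gu L.
Heavy syllables in the domain: 5. The rightmost is syllable 5 (ru:b).
Primary stress: syllable 5 → ta.pes.do.daf.ˈru:b.ge.lu.gu.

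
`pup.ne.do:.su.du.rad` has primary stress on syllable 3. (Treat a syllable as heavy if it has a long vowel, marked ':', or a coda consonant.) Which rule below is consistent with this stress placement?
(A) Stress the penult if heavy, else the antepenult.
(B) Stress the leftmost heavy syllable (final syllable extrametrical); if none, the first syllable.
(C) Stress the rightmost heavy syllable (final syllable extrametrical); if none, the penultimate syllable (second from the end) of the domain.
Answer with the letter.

C

Rule A → syllable 4 (observed: 3).
Rule B → syllable 1 (observed: 3).
Rule C → syllable 3 ✓.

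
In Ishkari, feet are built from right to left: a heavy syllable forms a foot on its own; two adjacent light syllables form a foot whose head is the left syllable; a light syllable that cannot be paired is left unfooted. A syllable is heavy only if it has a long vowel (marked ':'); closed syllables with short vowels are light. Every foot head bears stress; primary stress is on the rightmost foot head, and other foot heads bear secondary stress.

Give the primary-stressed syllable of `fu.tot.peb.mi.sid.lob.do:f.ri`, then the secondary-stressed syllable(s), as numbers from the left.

primary 7, secondary 1, 3, 5

Weights: 1 fu L, 2 tot L, 3 peb L, 4 mi L, 5 sid L, 6 lob L, 7 do:f H, 8 ri L.
Parse right to left (heavy = foot alone; LL = one foot; stranded L unfooted): (ˈfu.tot) (ˈpeb.mi) (ˈsid.lob) (ˈdo:f) ri.
Foot heads: 1, 3, 5, 7.
Primary stress on the rightmost head = syllable 7.
Secondary stress on 1, 3, 5: ˌfu.tot.ˌpeb.mi.ˌsid.lob.ˈdo:f.ri.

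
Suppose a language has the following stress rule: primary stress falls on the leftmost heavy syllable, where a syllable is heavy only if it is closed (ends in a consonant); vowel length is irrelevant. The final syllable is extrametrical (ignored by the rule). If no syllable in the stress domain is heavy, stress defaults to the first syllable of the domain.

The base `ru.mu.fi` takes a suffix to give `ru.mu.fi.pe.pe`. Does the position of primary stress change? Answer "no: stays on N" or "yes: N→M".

no: stays on 1

Base `ru.mu.fi` (3 syllables):
  The final syllable (3, fi) is extrametrical; the stress domain is syllables 1–2.
  Weights: 1 ru L, 2 mu L.
  No heavy syllable in the domain; default to the first syllable of the domain = syllable 1.
  → primary stress on syllable 1.
Suffixed `ru.mu.fi.pe.pe` (5 syllables):
  The final syllable (5, pe) is extrametrical; the stress domain is syllables 1–4.
  Weights: 1 ru L, 2 mu L, 3 fi L, 4 pe L.
  No heavy syllable in the domain; default to the first syllable of the domain = syllable 1.
  → primary stress on syllable 1.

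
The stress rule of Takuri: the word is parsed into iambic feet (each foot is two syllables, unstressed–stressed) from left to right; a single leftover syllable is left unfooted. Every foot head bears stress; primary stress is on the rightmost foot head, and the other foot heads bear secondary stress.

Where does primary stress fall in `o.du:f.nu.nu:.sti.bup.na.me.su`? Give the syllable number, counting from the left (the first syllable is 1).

8

Parse left to right into iambic (σˈσ) feet: (o.ˈdu:f) (nu.ˈnu:) (sti.ˈbup) (na.ˈme) su. Syllable 9 is left unfooted.
Foot heads (stressed positions): 2, 4, 6, 8.
End Rule Rightmost: primary stress on the rightmost head = syllable 8.
Primary stress: syllable 8 → o.du:f.nu.nu:.sti.bup.na.ˈme.su.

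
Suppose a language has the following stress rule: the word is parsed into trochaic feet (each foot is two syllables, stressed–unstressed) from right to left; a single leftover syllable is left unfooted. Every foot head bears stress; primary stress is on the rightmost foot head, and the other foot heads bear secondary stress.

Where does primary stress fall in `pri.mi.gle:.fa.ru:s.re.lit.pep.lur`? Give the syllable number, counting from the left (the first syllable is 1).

8

Parse right to left into trochaic (ˈσσ) feet: pri (ˈmi.gle:) (ˈfa.ru:s) (ˈre.lit) (ˈpep.lur). Syllable 1 is left unfooted.
Foot heads (stressed positions): 2, 4, 6, 8.
End Rule Rightmost: primary stress on the rightmost head = syllable 8.
Primary stress: syllable 8 → pri.mi.gle:.fa.ru:s.re.lit.ˈpep.lur.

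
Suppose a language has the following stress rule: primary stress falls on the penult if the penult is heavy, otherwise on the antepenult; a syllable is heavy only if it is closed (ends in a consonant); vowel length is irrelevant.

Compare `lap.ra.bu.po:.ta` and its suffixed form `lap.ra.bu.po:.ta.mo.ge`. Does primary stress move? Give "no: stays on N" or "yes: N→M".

yes: 3→5

Base `lap.ra.bu.po:.ta` (5 syllables):
  Weights: 3 bu L, 4 po: L, 5 ta L.
  The penult (syllable 4, po:) is light, so stress falls on the antepenult (syllable 3, bu).
  → primary stress on syllable 3.
Suffixed `lap.ra.bu.po:.ta.mo.ge` (7 syllables):
  Weights: 5 ta L, 6 mo L, 7 ge L.
  The penult (syllable 6, mo) is light, so stress falls on the antepenult (syllable 5, ta).
  → primary stress on syllable 5.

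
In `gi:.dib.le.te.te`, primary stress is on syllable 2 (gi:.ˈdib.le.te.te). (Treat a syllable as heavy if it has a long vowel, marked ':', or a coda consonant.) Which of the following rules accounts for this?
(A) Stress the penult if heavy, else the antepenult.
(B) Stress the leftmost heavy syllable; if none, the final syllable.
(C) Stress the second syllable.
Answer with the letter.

Rule A → syllable 3 (observed: 2).
Rule B → syllable 1 (observed: 2).
Rule C → syllable 2 ✓.

C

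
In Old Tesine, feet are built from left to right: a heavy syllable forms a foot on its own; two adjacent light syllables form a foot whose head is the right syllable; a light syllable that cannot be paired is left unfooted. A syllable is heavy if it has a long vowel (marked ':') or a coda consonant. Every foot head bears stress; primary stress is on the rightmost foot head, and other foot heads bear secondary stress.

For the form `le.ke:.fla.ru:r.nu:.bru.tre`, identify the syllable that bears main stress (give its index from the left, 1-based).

7

Weights: 1 le L, 2 ke: H, 3 fla L, 4 ru:r H, 5 nu: H, 6 bru L, 7 tre L.
Parse left to right (heavy = foot alone; LL = one foot; stranded L unfooted): le (ˈke:) fla (ˈru:r) (ˈnu:) (bru.ˈtre).
Foot heads: 2, 4, 5, 7.
Primary stress on the rightmost head = syllable 7.
Primary stress: syllable 7 → le.ke:.fla.ru:r.nu:.bru.ˈtre.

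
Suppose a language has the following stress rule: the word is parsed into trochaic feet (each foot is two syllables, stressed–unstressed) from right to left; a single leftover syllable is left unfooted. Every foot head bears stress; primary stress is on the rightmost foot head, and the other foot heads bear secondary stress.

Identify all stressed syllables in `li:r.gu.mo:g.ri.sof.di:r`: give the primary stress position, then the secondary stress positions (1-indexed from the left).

primary 5, secondary 1, 3

Parse right to left into trochaic (ˈσσ) feet: (ˈli:r.gu) (ˈmo:g.ri) (ˈsof.di:r).
Foot heads (stressed positions): 1, 3, 5.
End Rule Rightmost: primary stress on the rightmost head = syllable 5.
Secondary stress on 1, 3: ˌli:r.gu.ˌmo:g.ri.ˈsof.di:r.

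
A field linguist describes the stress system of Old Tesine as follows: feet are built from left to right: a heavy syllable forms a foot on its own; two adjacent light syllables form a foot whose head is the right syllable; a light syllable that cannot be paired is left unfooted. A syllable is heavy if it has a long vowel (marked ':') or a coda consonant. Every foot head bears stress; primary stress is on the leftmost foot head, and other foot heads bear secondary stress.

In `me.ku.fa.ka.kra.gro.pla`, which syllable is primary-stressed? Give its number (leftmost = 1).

2

Weights: 1 me L, 2 ku L, 3 fa L, 4 ka L, 5 kra L, 6 gro L, 7 pla L.
Parse left to right (heavy = foot alone; LL = one foot; stranded L unfooted): (me.ˈku) (fa.ˈka) (kra.ˈgro) pla.
Foot heads: 2, 4, 6.
Primary stress on the leftmost head = syllable 2.
Primary stress: syllable 2 → me.ˈku.fa.ka.kra.gro.pla.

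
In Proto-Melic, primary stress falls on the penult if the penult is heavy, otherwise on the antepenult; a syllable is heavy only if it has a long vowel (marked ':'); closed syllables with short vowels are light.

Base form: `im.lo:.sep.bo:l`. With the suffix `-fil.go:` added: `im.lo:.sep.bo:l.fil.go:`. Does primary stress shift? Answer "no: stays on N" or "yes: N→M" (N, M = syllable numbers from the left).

Base `im.lo:.sep.bo:l` (4 syllables):
  Weights: 2 lo: H, 3 sep L, 4 bo:l H.
  The penult (syllable 3, sep) is light, so stress falls on the antepenult (syllable 2, lo:).
  → primary stress on syllable 2.
Suffixed `im.lo:.sep.bo:l.fil.go:` (6 syllables):
  Weights: 4 bo:l H, 5 fil L, 6 go: H.
  The penult (syllable 5, fil) is light, so stress falls on the antepenult (syllable 4, bo:l).
  → primary stress on syllable 4.

yes: 2→4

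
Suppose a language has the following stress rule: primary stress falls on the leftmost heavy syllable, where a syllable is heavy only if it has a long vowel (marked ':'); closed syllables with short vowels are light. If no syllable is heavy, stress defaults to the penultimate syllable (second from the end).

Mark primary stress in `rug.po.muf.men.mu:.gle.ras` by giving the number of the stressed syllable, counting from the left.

Weights: 1 rug L, 2 po L, 3 muf L, 4 men L, 5 mu: H, 6 gle L, 7 ras L.
Heavy syllables in the domain: 5. The leftmost is syllable 5 (mu:).
Primary stress: syllable 5 → rug.po.muf.men.ˈmu:.gle.ras.

5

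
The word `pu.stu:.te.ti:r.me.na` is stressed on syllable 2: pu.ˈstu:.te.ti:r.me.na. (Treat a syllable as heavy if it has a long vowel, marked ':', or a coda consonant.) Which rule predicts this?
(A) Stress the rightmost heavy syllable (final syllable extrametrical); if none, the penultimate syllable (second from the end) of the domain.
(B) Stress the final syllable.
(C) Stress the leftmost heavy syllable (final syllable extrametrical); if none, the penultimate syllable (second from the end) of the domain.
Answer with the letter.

C

Rule A → syllable 4 (observed: 2).
Rule B → syllable 6 (observed: 2).
Rule C → syllable 2 ✓.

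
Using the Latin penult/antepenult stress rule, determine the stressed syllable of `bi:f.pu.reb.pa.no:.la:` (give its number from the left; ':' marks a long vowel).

Classical Latin: stress the penult if heavy (long vowel or closed), else the antepenult.
Weights: 4 pa L, 5 no: H, 6 la: H.
The penult (syllable 5, no:) is heavy, so it takes stress.
Stress on syllable 5: bi:f.pu.reb.pa.ˈno:.la:.

5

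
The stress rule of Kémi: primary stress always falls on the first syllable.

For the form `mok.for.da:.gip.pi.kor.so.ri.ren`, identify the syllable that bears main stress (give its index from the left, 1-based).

1

The word has 9 syllables; the first syllable is syllable 1 (mok).
Primary stress: syllable 1 → ˈmok.for.da:.gip.pi.kor.so.ri.ren.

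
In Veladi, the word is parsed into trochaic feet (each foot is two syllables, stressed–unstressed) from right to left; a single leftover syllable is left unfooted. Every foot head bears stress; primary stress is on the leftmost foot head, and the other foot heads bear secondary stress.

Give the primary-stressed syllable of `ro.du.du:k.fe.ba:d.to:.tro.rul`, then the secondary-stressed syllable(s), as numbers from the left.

Parse right to left into trochaic (ˈσσ) feet: (ˈro.du) (ˈdu:k.fe) (ˈba:d.to:) (ˈtro.rul).
Foot heads (stressed positions): 1, 3, 5, 7.
End Rule Leftmost: primary stress on the leftmost head = syllable 1.
Secondary stress on 3, 5, 7: ˈro.du.ˌdu:k.fe.ˌba:d.to:.ˌtro.rul.

primary 1, secondary 3, 5, 7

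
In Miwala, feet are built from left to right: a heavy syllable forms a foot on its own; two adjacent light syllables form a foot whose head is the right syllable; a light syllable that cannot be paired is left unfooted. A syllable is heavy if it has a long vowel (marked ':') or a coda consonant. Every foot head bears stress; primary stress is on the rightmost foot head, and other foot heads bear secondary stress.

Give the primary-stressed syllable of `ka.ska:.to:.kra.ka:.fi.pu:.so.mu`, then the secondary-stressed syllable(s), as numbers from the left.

Weights: 1 ka L, 2 ska: H, 3 to: H, 4 kra L, 5 ka: H, 6 fi L, 7 pu: H, 8 so L, 9 mu L.
Parse left to right (heavy = foot alone; LL = one foot; stranded L unfooted): ka (ˈska:) (ˈto:) kra (ˈka:) fi (ˈpu:) (so.ˈmu).
Foot heads: 2, 3, 5, 7, 9.
Primary stress on the rightmost head = syllable 9.
Secondary stress on 2, 3, 5, 7: ka.ˌska:.ˌto:.kra.ˌka:.fi.ˌpu:.so.ˈmu.

primary 9, secondary 2, 3, 5, 7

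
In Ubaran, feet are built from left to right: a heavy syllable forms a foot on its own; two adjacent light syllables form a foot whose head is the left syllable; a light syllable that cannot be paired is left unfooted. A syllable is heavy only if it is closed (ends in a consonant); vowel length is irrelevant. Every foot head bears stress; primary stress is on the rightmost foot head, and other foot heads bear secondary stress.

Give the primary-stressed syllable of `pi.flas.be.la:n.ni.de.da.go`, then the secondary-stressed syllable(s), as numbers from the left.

Weights: 1 pi L, 2 flas H, 3 be L, 4 la:n H, 5 ni L, 6 de L, 7 da L, 8 go L.
Parse left to right (heavy = foot alone; LL = one foot; stranded L unfooted): pi (ˈflas) be (ˈla:n) (ˈni.de) (ˈda.go).
Foot heads: 2, 4, 5, 7.
Primary stress on the rightmost head = syllable 7.
Secondary stress on 2, 4, 5: pi.ˌflas.be.ˌla:n.ˌni.de.ˈda.go.

primary 7, secondary 2, 4, 5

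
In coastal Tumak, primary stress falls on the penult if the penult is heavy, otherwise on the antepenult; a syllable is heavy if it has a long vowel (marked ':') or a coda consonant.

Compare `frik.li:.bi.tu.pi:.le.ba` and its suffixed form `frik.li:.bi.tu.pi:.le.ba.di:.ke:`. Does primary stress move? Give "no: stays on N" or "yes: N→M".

yes: 5→8

Base `frik.li:.bi.tu.pi:.le.ba` (7 syllables):
  Weights: 5 pi: H, 6 le L, 7 ba L.
  The penult (syllable 6, le) is light, so stress falls on the antepenult (syllable 5, pi:).
  → primary stress on syllable 5.
Suffixed `frik.li:.bi.tu.pi:.le.ba.di:.ke:` (9 syllables):
  Weights: 7 ba L, 8 di: H, 9 ke: H.
  The penult (syllable 8, di:) is heavy, so it takes stress.
  → primary stress on syllable 8.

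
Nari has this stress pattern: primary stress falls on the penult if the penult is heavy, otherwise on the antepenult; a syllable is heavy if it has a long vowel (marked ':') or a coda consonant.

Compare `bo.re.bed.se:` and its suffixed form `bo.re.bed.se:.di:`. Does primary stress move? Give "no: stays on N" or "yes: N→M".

yes: 3→4

Base `bo.re.bed.se:` (4 syllables):
  Weights: 2 re L, 3 bed H, 4 se: H.
  The penult (syllable 3, bed) is heavy, so it takes stress.
  → primary stress on syllable 3.
Suffixed `bo.re.bed.se:.di:` (5 syllables):
  Weights: 3 bed H, 4 se: H, 5 di: H.
  The penult (syllable 4, se:) is heavy, so it takes stress.
  → primary stress on syllable 4.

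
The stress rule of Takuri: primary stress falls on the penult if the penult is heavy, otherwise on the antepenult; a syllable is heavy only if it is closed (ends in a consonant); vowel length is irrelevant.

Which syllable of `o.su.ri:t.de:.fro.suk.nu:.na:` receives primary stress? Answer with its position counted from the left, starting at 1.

6

Weights: 6 suk H, 7 nu: L, 8 na: L.
The penult (syllable 7, nu:) is light, so stress falls on the antepenult (syllable 6, suk).
Primary stress: syllable 6 → o.su.ri:t.de:.fro.ˈsuk.nu:.na:.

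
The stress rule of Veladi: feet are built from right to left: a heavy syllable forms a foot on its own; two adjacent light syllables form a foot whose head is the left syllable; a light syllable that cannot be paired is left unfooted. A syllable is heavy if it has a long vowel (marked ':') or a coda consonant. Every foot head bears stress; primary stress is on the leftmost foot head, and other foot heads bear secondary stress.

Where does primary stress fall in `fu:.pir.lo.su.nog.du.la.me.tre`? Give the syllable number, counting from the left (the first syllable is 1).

Weights: 1 fu: H, 2 pir H, 3 lo L, 4 su L, 5 nog H, 6 du L, 7 la L, 8 me L, 9 tre L.
Parse right to left (heavy = foot alone; LL = one foot; stranded L unfooted): (ˈfu:) (ˈpir) (ˈlo.su) (ˈnog) (ˈdu.la) (ˈme.tre).
Foot heads: 1, 2, 3, 5, 6, 8.
Primary stress on the leftmost head = syllable 1.
Primary stress: syllable 1 → ˈfu:.pir.lo.su.nog.du.la.me.tre.

1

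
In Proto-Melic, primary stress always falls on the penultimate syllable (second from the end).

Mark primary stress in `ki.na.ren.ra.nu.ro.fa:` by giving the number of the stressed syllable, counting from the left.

The word has 7 syllables; the penultimate syllable (second from the end) is syllable 6 (ro).
Primary stress: syllable 6 → ki.na.ren.ra.nu.ˈro.fa:.

6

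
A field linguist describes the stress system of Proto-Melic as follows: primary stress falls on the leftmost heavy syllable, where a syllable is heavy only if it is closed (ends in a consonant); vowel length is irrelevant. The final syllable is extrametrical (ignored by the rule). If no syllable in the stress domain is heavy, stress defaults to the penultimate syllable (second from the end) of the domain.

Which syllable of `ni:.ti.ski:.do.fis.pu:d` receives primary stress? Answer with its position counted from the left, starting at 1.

The final syllable (6, pu:d) is extrametrical; the stress domain is syllables 1–5.
Weights: 1 ni: L, 2 ti L, 3 ski: L, 4 do L, 5 fis H.
Heavy syllables in the domain: 5. The leftmost is syllable 5 (fis).
Primary stress: syllable 5 → ni:.ti.ski:.do.ˈfis.pu:d.

5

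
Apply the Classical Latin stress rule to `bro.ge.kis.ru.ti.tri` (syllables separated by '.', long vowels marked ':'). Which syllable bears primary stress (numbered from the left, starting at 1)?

4

Classical Latin: stress the penult if heavy (long vowel or closed), else the antepenult.
Weights: 4 ru L, 5 ti L, 6 tri L.
The penult (syllable 5, ti) is light, so stress falls on the antepenult (syllable 4, ru).
Stress on syllable 4: bro.ge.kis.ˈru.ti.tri.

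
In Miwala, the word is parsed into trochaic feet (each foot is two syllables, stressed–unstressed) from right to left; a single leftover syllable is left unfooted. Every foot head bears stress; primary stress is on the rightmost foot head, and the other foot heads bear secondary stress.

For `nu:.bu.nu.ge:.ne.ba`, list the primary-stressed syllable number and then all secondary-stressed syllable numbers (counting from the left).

Parse right to left into trochaic (ˈσσ) feet: (ˈnu:.bu) (ˈnu.ge:) (ˈne.ba).
Foot heads (stressed positions): 1, 3, 5.
End Rule Rightmost: primary stress on the rightmost head = syllable 5.
Secondary stress on 1, 3: ˌnu:.bu.ˌnu.ge:.ˈne.ba.

primary 5, secondary 1, 3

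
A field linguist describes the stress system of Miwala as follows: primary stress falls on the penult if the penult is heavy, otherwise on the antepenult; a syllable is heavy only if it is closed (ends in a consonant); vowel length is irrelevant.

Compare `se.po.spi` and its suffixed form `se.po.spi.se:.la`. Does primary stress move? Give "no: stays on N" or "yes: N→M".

Base `se.po.spi` (3 syllables):
  Weights: 1 se L, 2 po L, 3 spi L.
  The penult (syllable 2, po) is light, so stress falls on the antepenult (syllable 1, se).
  → primary stress on syllable 1.
Suffixed `se.po.spi.se:.la` (5 syllables):
  Weights: 3 spi L, 4 se: L, 5 la L.
  The penult (syllable 4, se:) is light, so stress falls on the antepenult (syllable 3, spi).
  → primary stress on syllable 3.

yes: 1→3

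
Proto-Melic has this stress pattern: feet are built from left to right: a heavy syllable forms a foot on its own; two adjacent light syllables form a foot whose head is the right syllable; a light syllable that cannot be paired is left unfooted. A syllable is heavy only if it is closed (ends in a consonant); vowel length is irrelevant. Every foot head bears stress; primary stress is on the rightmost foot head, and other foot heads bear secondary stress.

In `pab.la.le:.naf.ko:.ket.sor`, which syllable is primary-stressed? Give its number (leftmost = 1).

Weights: 1 pab H, 2 la L, 3 le: L, 4 naf H, 5 ko: L, 6 ket H, 7 sor H.
Parse left to right (heavy = foot alone; LL = one foot; stranded L unfooted): (ˈpab) (la.ˈle:) (ˈnaf) ko: (ˈket) (ˈsor).
Foot heads: 1, 3, 4, 6, 7.
Primary stress on the rightmost head = syllable 7.
Primary stress: syllable 7 → pab.la.le:.naf.ko:.ket.ˈsor.

7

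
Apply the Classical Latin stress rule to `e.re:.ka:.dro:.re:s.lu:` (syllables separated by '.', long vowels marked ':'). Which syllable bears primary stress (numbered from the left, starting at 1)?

5

Classical Latin: stress the penult if heavy (long vowel or closed), else the antepenult.
Weights: 4 dro: H, 5 re:s H, 6 lu: H.
The penult (syllable 5, re:s) is heavy, so it takes stress.
Stress on syllable 5: e.re:.ka:.dro:.ˈre:s.lu:.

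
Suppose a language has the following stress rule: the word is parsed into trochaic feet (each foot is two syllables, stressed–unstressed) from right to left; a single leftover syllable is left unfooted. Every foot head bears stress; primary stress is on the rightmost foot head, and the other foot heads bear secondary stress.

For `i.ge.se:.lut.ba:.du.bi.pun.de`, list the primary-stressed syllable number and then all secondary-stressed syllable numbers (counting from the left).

Parse right to left into trochaic (ˈσσ) feet: i (ˈge.se:) (ˈlut.ba:) (ˈdu.bi) (ˈpun.de). Syllable 1 is left unfooted.
Foot heads (stressed positions): 2, 4, 6, 8.
End Rule Rightmost: primary stress on the rightmost head = syllable 8.
Secondary stress on 2, 4, 6: i.ˌge.se:.ˌlut.ba:.ˌdu.bi.ˈpun.de.

primary 8, secondary 2, 4, 6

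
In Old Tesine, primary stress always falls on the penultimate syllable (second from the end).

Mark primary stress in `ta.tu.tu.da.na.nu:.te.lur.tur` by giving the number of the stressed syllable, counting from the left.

8

The word has 9 syllables; the penultimate syllable (second from the end) is syllable 8 (lur).
Primary stress: syllable 8 → ta.tu.tu.da.na.nu:.te.ˈlur.tur.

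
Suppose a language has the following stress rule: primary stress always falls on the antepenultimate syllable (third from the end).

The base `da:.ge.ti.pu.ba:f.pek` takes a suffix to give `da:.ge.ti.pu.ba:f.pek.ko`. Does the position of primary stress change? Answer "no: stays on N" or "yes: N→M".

Base `da:.ge.ti.pu.ba:f.pek` (6 syllables):
  The word has 6 syllables; the antepenultimate syllable (third from the end) is syllable 4 (pu).
  → primary stress on syllable 4.
Suffixed `da:.ge.ti.pu.ba:f.pek.ko` (7 syllables):
  The word has 7 syllables; the antepenultimate syllable (third from the end) is syllable 5 (ba:f).
  → primary stress on syllable 5.

yes: 4→5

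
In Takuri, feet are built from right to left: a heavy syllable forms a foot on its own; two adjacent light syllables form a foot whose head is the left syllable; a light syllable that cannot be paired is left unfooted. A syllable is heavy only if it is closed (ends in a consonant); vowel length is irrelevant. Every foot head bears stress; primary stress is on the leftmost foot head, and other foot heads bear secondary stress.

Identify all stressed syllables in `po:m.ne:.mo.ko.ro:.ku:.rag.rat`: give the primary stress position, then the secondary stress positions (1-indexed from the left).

Weights: 1 po:m H, 2 ne: L, 3 mo L, 4 ko L, 5 ro: L, 6 ku: L, 7 rag H, 8 rat H.
Parse right to left (heavy = foot alone; LL = one foot; stranded L unfooted): (ˈpo:m) ne: (ˈmo.ko) (ˈro:.ku:) (ˈrag) (ˈrat).
Foot heads: 1, 3, 5, 7, 8.
Primary stress on the leftmost head = syllable 1.
Secondary stress on 3, 5, 7, 8: ˈpo:m.ne:.ˌmo.ko.ˌro:.ku:.ˌrag.ˌrat.

primary 1, secondary 3, 5, 7, 8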